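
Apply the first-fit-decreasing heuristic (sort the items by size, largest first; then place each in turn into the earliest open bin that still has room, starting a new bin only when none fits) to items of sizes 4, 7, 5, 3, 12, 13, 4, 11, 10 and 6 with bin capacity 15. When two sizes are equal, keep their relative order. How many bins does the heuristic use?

Sorted descending: 13, 12, 11, 10, 7, 6, 5, 4, 4, 3.
  13 → bin 1 (new)  [load 13/15]
  12 → bin 2 (new)  [load 12/15]
  11 → bin 3 (new)  [load 11/15]
  10 → bin 4 (new)  [load 10/15]
  7 → bin 5 (new)  [load 7/15]
  6 → bin 5  [load 13/15]
  5 → bin 4  [load 15/15]
  4 → bin 3  [load 15/15]
  4 → bin 6 (new)  [load 4/15]
  3 → bin 2  [load 15/15]
6 bins opened.

6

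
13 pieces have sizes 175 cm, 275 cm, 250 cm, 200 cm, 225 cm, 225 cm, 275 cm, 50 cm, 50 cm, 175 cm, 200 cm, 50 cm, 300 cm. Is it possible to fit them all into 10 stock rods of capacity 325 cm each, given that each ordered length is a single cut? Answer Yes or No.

Yes

A valid assignment using 10 stock rods:
  stock rod 1: 300 = 300
  stock rod 2: 275 + 50 = 325
  stock rod 3: 275 + 50 = 325
  stock rod 4: 250 + 50 = 300
  stock rod 5: 225 = 225
  stock rod 6: 225 = 225
  stock rod 7: 200 = 200
  stock rod 8: 200 = 200
  stock rod 9: 175 = 175
  stock rod 10: 175 = 175
Every load is within 325 cm, so 10 stock rods suffice.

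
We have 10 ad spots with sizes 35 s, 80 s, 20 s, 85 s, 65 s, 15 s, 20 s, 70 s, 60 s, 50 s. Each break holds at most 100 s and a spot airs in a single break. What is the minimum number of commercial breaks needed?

6

Total = 85 + 80 + 70 + 65 + 60 + 50 + 35 + 20 + 20 + 15 = 500 s.
Lower bound: ⌈500/100⌉ = 5 commercial breaks.
A packing using 6 commercial breaks:
  break 1: 85 + 15 = 100
  break 2: 80 + 20 = 100
  break 3: 70 + 20 = 90
  break 4: 65 + 35 = 100
  break 5: 60 = 60
  break 6: 50 = 50
No arrangement into 5 commercial breaks stays within capacity, so 6 is optimal.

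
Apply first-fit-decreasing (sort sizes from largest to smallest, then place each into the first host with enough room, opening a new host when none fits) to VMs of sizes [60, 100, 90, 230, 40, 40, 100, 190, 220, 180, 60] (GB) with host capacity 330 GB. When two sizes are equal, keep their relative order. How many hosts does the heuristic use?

5

Sorted descending: 230, 220, 190, 180, 100, 100, 90, 60, 60, 40, 40.
  230 → host 1 (new)  [load 230/330]
  220 → host 2 (new)  [load 220/330]
  190 → host 3 (new)  [load 190/330]
  180 → host 4 (new)  [load 180/330]
  100 → host 1  [load 330/330]
  100 → host 2  [load 320/330]
  90 → host 3  [load 280/330]
  60 → host 4  [load 240/330]
  60 → host 4  [load 300/330]
  40 → host 3  [load 320/330]
  40 → host 5 (new)  [load 40/330]
5 hosts opened.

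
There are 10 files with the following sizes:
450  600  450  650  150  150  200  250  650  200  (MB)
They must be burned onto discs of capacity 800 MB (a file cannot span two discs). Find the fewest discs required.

5

Total = 650 + 650 + 600 + 450 + 450 + 250 + 200 + 200 + 150 + 150 = 3750 MB.
Lower bound: ⌈3750/800⌉ = 5 discs.
A packing using 5 discs:
  disc 1: 650 + 150 = 800
  disc 2: 650 + 150 = 800
  disc 3: 600 + 200 = 800
  disc 4: 450 + 250 = 700
  disc 5: 450 + 200 = 650
This matches the lower bound, so 5 is optimal.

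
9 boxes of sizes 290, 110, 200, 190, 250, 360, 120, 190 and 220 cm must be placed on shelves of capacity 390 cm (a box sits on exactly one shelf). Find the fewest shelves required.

Total = 360 + 290 + 250 + 220 + 200 + 190 + 190 + 120 + 110 = 1930 cm.
Lower bound: ⌈1930/390⌉ = 5 shelves.
A packing using 6 shelves:
  shelf 1: 360 = 360
  shelf 2: 290 = 290
  shelf 3: 250 + 120 = 370
  shelf 4: 220 + 110 = 330
  shelf 5: 200 + 190 = 390
  shelf 6: 190 = 190
No arrangement into 5 shelves stays within capacity, so 6 is optimal.

6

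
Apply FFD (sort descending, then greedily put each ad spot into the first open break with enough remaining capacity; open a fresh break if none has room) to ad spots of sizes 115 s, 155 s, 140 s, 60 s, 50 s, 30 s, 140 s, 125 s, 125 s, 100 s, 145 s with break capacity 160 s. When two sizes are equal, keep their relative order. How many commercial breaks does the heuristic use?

9

Sorted descending: 155, 145, 140, 140, 125, 125, 115, 100, 60, 50, 30.
  155 → break 1 (new)  [load 155/160]
  145 → break 2 (new)  [load 145/160]
  140 → break 3 (new)  [load 140/160]
  140 → break 4 (new)  [load 140/160]
  125 → break 5 (new)  [load 125/160]
  125 → break 6 (new)  [load 125/160]
  115 → break 7 (new)  [load 115/160]
  100 → break 8 (new)  [load 100/160]
  60 → break 8  [load 160/160]
  50 → break 9 (new)  [load 50/160]
  30 → break 5  [load 155/160]
9 commercial breaks opened.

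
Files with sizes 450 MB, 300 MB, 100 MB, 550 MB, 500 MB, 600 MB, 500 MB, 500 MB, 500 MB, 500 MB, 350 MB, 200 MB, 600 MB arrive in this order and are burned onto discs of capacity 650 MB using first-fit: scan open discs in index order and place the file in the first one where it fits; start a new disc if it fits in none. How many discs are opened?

  450 → disc 1 (new)  [load 450/650]
  300 → disc 2 (new)  [load 300/650]
  100 → disc 1  [load 550/650]
  550 → disc 3 (new)  [load 550/650]
  500 → disc 4 (new)  [load 500/650]
  600 → disc 5 (new)  [load 600/650]
  500 → disc 6 (new)  [load 500/650]
  500 → disc 7 (new)  [load 500/650]
  500 → disc 8 (new)  [load 500/650]
  500 → disc 9 (new)  [load 500/650]
  350 → disc 2  [load 650/650]
  200 → disc 10 (new)  [load 200/650]
  600 → disc 11 (new)  [load 600/650]
11 discs opened.

11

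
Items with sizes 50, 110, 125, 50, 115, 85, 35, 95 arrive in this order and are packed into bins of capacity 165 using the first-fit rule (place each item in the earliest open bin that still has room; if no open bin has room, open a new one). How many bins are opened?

5

  50 → bin 1 (new)  [load 50/165]
  110 → bin 1  [load 160/165]
  125 → bin 2 (new)  [load 125/165]
  50 → bin 3 (new)  [load 50/165]
  115 → bin 3  [load 165/165]
  85 → bin 4 (new)  [load 85/165]
  35 → bin 2  [load 160/165]
  95 → bin 5 (new)  [load 95/165]
5 bins opened.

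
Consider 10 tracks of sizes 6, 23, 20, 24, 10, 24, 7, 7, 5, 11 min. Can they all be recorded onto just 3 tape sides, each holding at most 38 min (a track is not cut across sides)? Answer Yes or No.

No

Total = 137 min; ⌈137/38⌉ = 4.
At least 4 tape sides are required, but only 3 are allowed.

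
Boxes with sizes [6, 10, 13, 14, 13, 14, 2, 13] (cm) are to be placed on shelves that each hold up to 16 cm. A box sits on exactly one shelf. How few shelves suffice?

6

Total = 14 + 14 + 13 + 13 + 13 + 10 + 6 + 2 = 85 cm.
Lower bound: ⌈85/16⌉ = 6 shelves.
A packing using 6 shelves:
  shelf 1: 14 + 2 = 16
  shelf 2: 14 = 14
  shelf 3: 13 = 13
  shelf 4: 13 = 13
  shelf 5: 13 = 13
  shelf 6: 10 + 6 = 16
This matches the lower bound, so 6 is optimal.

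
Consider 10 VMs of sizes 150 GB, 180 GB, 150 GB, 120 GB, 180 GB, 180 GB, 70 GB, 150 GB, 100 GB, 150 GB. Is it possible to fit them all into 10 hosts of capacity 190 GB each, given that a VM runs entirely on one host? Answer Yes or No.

A valid assignment using 9 hosts:
  host 1: 180 = 180
  host 2: 180 = 180
  host 3: 180 = 180
  host 4: 150 = 150
  host 5: 150 = 150
  host 6: 150 = 150
  host 7: 150 = 150
  host 8: 120 + 70 = 190
  host 9: 100 = 100
That uses only 9 ≤ 10, so 10 hosts are enough.

Yes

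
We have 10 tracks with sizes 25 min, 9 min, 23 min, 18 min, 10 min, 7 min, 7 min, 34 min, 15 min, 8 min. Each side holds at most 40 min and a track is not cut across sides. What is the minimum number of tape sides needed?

5

Total = 34 + 25 + 23 + 18 + 15 + 10 + 9 + 8 + 7 + 7 = 156 min.
Lower bound: ⌈156/40⌉ = 4 tape sides.
A packing using 5 tape sides:
  side 1: 34 = 34
  side 2: 25 + 15 = 40
  side 3: 23 + 10 + 7 = 40
  side 4: 18 + 9 + 8 = 35
  side 5: 7 = 7
No arrangement into 4 tape sides stays within capacity, so 5 is optimal.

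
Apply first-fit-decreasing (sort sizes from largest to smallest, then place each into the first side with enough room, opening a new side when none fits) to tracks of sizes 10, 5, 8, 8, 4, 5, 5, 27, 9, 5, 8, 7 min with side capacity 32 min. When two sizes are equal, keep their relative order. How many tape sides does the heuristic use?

4

Sorted descending: 27, 10, 9, 8, 8, 8, 7, 5, 5, 5, 5, 4.
  27 → side 1 (new)  [load 27/32]
  10 → side 2 (new)  [load 10/32]
  9 → side 2  [load 19/32]
  8 → side 2  [load 27/32]
  8 → side 3 (new)  [load 8/32]
  8 → side 3  [load 16/32]
  7 → side 3  [load 23/32]
  5 → side 1  [load 32/32]
  5 → side 2  [load 32/32]
  5 → side 3  [load 28/32]
  5 → side 4 (new)  [load 5/32]
  4 → side 3  [load 32/32]
4 tape sides opened.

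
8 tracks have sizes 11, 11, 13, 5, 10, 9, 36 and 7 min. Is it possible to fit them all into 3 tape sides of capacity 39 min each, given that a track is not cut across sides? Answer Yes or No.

A valid assignment using 3 tape sides:
  side 1: 36 = 36
  side 2: 13 + 11 + 11 = 35
  side 3: 10 + 9 + 7 + 5 = 31
Every load is within 39 min, so 3 tape sides suffice.

Yes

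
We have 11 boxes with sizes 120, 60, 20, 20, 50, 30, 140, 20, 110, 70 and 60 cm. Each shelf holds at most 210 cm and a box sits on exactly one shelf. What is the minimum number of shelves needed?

4

Total = 140 + 120 + 110 + 70 + 60 + 60 + 50 + 30 + 20 + 20 + 20 = 700 cm.
Lower bound: ⌈700/210⌉ = 4 shelves.
A packing using 4 shelves:
  shelf 1: 140 + 70 = 210
  shelf 2: 120 + 60 + 30 = 210
  shelf 3: 110 + 60 + 20 + 20 = 210
  shelf 4: 50 + 20 = 70
This matches the lower bound, so 4 is optimal.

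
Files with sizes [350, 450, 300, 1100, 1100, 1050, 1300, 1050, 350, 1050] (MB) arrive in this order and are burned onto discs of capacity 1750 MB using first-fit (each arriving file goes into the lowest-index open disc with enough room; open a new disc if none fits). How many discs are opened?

7

  350 → disc 1 (new)  [load 350/1750]
  450 → disc 1  [load 800/1750]
  300 → disc 1  [load 1100/1750]
  1100 → disc 2 (new)  [load 1100/1750]
  1100 → disc 3 (new)  [load 1100/1750]
  1050 → disc 4 (new)  [load 1050/1750]
  1300 → disc 5 (new)  [load 1300/1750]
  1050 → disc 6 (new)  [load 1050/1750]
  350 → disc 1  [load 1450/1750]
  1050 → disc 7 (new)  [load 1050/1750]
7 discs opened.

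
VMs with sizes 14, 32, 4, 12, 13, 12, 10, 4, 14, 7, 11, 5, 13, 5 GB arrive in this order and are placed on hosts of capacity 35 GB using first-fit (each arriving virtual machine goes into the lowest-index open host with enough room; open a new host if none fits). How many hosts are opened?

5

  14 → host 1 (new)  [load 14/35]
  32 → host 2 (new)  [load 32/35]
  4 → host 1  [load 18/35]
  12 → host 1  [load 30/35]
  13 → host 3 (new)  [load 13/35]
  12 → host 3  [load 25/35]
  10 → host 3  [load 35/35]
  4 → host 1  [load 34/35]
  14 → host 4 (new)  [load 14/35]
  7 → host 4  [load 21/35]
  11 → host 4  [load 32/35]
  5 → host 5 (new)  [load 5/35]
  13 → host 5  [load 18/35]
  5 → host 5  [load 23/35]
5 hosts opened.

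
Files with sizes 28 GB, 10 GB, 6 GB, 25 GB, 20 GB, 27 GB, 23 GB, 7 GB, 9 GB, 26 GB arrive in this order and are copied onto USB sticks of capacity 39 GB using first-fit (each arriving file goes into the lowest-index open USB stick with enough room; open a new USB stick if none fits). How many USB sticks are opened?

6

  28 → USB stick 1 (new)  [load 28/39]
  10 → USB stick 1  [load 38/39]
  6 → USB stick 2 (new)  [load 6/39]
  25 → USB stick 2  [load 31/39]
  20 → USB stick 3 (new)  [load 20/39]
  27 → USB stick 4 (new)  [load 27/39]
  23 → USB stick 5 (new)  [load 23/39]
  7 → USB stick 2  [load 38/39]
  9 → USB stick 3  [load 29/39]
  26 → USB stick 6 (new)  [load 26/39]
6 USB sticks opened.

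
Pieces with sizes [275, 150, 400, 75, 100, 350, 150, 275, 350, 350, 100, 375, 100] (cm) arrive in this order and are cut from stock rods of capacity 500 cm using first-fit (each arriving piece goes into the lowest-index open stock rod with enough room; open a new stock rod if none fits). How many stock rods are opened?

  275 → stock rod 1 (new)  [load 275/500]
  150 → stock rod 1  [load 425/500]
  400 → stock rod 2 (new)  [load 400/500]
  75 → stock rod 1  [load 500/500]
  100 → stock rod 2  [load 500/500]
  350 → stock rod 3 (new)  [load 350/500]
  150 → stock rod 3  [load 500/500]
  275 → stock rod 4 (new)  [load 275/500]
  350 → stock rod 5 (new)  [load 350/500]
  350 → stock rod 6 (new)  [load 350/500]
  100 → stock rod 4  [load 375/500]
  375 → stock rod 7 (new)  [load 375/500]
  100 → stock rod 4  [load 475/500]
7 stock rods opened.

7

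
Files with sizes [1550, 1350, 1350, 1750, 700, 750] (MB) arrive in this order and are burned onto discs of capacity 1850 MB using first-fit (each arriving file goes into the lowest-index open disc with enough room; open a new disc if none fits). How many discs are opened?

5

  1550 → disc 1 (new)  [load 1550/1850]
  1350 → disc 2 (new)  [load 1350/1850]
  1350 → disc 3 (new)  [load 1350/1850]
  1750 → disc 4 (new)  [load 1750/1850]
  700 → disc 5 (new)  [load 700/1850]
  750 → disc 5  [load 1450/1850]
5 discs opened.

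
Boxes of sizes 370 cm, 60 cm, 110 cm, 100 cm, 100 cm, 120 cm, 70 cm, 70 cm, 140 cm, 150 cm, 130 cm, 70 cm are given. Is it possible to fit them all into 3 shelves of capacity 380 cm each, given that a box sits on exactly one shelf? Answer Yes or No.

No

Total = 1490 cm; ⌈1490/380⌉ = 4.
At least 4 shelves are required, but only 3 are allowed.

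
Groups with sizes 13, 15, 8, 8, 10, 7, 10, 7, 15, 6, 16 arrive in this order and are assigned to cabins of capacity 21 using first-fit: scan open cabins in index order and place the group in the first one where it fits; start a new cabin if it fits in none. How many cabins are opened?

7

  13 → cabin 1 (new)  [load 13/21]
  15 → cabin 2 (new)  [load 15/21]
  8 → cabin 1  [load 21/21]
  8 → cabin 3 (new)  [load 8/21]
  10 → cabin 3  [load 18/21]
  7 → cabin 4 (new)  [load 7/21]
  10 → cabin 4  [load 17/21]
  7 → cabin 5 (new)  [load 7/21]
  15 → cabin 6 (new)  [load 15/21]
  6 → cabin 2  [load 21/21]
  16 → cabin 7 (new)  [load 16/21]
7 cabins opened.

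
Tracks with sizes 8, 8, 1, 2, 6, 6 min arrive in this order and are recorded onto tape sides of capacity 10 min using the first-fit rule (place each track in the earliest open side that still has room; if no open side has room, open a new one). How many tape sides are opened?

  8 → side 1 (new)  [load 8/10]
  8 → side 2 (new)  [load 8/10]
  1 → side 1  [load 9/10]
  2 → side 2  [load 10/10]
  6 → side 3 (new)  [load 6/10]
  6 → side 4 (new)  [load 6/10]
4 tape sides opened.

4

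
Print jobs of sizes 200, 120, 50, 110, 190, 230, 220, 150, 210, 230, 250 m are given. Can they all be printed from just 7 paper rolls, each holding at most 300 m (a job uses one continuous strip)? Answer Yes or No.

Total = 1960 m; ⌈1960/300⌉ = 7.
The bound of 7 does not rule out 7, but exhaustive search shows no assignment into 7 paper rolls of capacity 300 m exists — the minimum is 8.

No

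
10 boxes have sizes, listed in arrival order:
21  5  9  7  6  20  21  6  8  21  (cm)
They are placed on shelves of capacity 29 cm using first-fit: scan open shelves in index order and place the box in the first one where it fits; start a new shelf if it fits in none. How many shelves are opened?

  21 → shelf 1 (new)  [load 21/29]
  5 → shelf 1  [load 26/29]
  9 → shelf 2 (new)  [load 9/29]
  7 → shelf 2  [load 16/29]
  6 → shelf 2  [load 22/29]
  20 → shelf 3 (new)  [load 20/29]
  21 → shelf 4 (new)  [load 21/29]
  6 → shelf 2  [load 28/29]
  8 → shelf 3  [load 28/29]
  21 → shelf 5 (new)  [load 21/29]
5 shelves opened.

5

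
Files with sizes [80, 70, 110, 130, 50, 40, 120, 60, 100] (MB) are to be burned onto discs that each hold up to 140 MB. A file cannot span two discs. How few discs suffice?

Total = 130 + 120 + 110 + 100 + 80 + 70 + 60 + 50 + 40 = 760 MB.
Lower bound: ⌈760/140⌉ = 6 discs.
A packing using 6 discs:
  disc 1: 130 = 130
  disc 2: 120 = 120
  disc 3: 110 = 110
  disc 4: 100 + 40 = 140
  disc 5: 80 + 60 = 140
  disc 6: 70 + 50 = 120
This matches the lower bound, so 6 is optimal.

6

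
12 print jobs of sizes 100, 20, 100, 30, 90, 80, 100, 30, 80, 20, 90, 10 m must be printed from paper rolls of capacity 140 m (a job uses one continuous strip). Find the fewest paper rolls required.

Total = 100 + 100 + 100 + 90 + 90 + 80 + 80 + 30 + 30 + 20 + 20 + 10 = 750 m.
Lower bound: ⌈750/140⌉ = 6 paper rolls.
Also, 7 print jobs each exceed 70 m, and no two of those can share a roll, so at least 7 paper rolls are needed.
A packing using 7 paper rolls:
  roll 1: 100 + 30 + 10 = 140
  roll 2: 100 + 30 = 130
  roll 3: 100 + 20 + 20 = 140
  roll 4: 90 = 90
  roll 5: 90 = 90
  roll 6: 80 = 80
  roll 7: 80 = 80
This matches the lower bound, so 7 is optimal.

7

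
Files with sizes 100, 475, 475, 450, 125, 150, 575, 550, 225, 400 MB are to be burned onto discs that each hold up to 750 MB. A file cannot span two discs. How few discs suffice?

6

Total = 575 + 550 + 475 + 475 + 450 + 400 + 225 + 150 + 125 + 100 = 3525 MB.
Lower bound: ⌈3525/750⌉ = 5 discs.
Also, 6 files each exceed 375 MB, and no two of those can share a disc, so at least 6 discs are needed.
A packing using 6 discs:
  disc 1: 575 + 150 = 725
  disc 2: 550 + 125 = 675
  disc 3: 475 + 225 = 700
  disc 4: 475 + 100 = 575
  disc 5: 450 = 450
  disc 6: 400 = 400
This matches the lower bound, so 6 is optimal.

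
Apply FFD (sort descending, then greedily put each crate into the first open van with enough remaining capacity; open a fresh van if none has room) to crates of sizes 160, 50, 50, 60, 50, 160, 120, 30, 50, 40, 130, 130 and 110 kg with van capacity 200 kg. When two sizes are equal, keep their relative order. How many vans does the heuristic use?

7

Sorted descending: 160, 160, 130, 130, 120, 110, 60, 50, 50, 50, 50, 40, 30.
  160 → van 1 (new)  [load 160/200]
  160 → van 2 (new)  [load 160/200]
  130 → van 3 (new)  [load 130/200]
  130 → van 4 (new)  [load 130/200]
  120 → van 5 (new)  [load 120/200]
  110 → van 6 (new)  [load 110/200]
  60 → van 3  [load 190/200]
  50 → van 4  [load 180/200]
  50 → van 5  [load 170/200]
  50 → van 6  [load 160/200]
  50 → van 7 (new)  [load 50/200]
  40 → van 1  [load 200/200]
  30 → van 2  [load 190/200]
7 vans opened.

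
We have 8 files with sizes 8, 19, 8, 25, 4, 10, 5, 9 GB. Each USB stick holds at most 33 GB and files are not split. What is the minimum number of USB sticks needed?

3

Total = 25 + 19 + 10 + 9 + 8 + 8 + 5 + 4 = 88 GB.
Lower bound: ⌈88/33⌉ = 3 USB sticks.
A packing using 3 USB sticks:
  USB stick 1: 25 + 8 = 33
  USB stick 2: 19 + 10 + 4 = 33
  USB stick 3: 9 + 8 + 5 = 22
This matches the lower bound, so 3 is optimal.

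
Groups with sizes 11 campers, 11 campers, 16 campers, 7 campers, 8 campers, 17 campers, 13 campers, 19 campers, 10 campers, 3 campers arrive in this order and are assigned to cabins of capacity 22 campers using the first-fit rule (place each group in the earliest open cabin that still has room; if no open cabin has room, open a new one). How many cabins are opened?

  11 → cabin 1 (new)  [load 11/22]
  11 → cabin 1  [load 22/22]
  16 → cabin 2 (new)  [load 16/22]
  7 → cabin 3 (new)  [load 7/22]
  8 → cabin 3  [load 15/22]
  17 → cabin 4 (new)  [load 17/22]
  13 → cabin 5 (new)  [load 13/22]
  19 → cabin 6 (new)  [load 19/22]
  10 → cabin 7 (new)  [load 10/22]
  3 → cabin 2  [load 19/22]
7 cabins opened.

7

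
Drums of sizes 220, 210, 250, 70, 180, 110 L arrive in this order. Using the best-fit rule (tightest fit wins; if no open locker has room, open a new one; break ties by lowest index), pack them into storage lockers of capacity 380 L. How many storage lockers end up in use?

  220 → locker 1 (new)  [load 220/380]
  210 → locker 2 (new)  [load 210/380]
  250 → locker 3 (new)  [load 250/380]
  70 → locker 3  [load 320/380]
  180 → locker 4 (new)  [load 180/380]
  110 → locker 1  [load 330/380]
4 storage lockers opened.

4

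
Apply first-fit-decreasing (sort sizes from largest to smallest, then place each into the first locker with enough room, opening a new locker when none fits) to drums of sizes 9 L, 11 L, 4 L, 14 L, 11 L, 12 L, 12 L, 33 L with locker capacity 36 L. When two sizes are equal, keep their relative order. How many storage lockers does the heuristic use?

Sorted descending: 33, 14, 12, 12, 11, 11, 9, 4.
  33 → locker 1 (new)  [load 33/36]
  14 → locker 2 (new)  [load 14/36]
  12 → locker 2  [load 26/36]
  12 → locker 3 (new)  [load 12/36]
  11 → locker 3  [load 23/36]
  11 → locker 3  [load 34/36]
  9 → locker 2  [load 35/36]
  4 → locker 4 (new)  [load 4/36]
4 storage lockers opened.

4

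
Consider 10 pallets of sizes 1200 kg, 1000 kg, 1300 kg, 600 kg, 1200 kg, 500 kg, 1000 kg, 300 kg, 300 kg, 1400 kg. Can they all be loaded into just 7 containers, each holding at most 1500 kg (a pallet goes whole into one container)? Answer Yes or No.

A valid assignment using 7 containers:
  container 1: 1400 = 1400
  container 2: 1300 = 1300
  container 3: 1200 + 300 = 1500
  container 4: 1200 + 300 = 1500
  container 5: 1000 + 500 = 1500
  container 6: 1000 = 1000
  container 7: 600 = 600
Every load is within 1500 kg, so 7 containers suffice.

Yes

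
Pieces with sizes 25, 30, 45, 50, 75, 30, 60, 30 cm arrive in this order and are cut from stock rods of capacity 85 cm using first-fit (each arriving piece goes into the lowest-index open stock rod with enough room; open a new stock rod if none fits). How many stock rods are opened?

5

  25 → stock rod 1 (new)  [load 25/85]
  30 → stock rod 1  [load 55/85]
  45 → stock rod 2 (new)  [load 45/85]
  50 → stock rod 3 (new)  [load 50/85]
  75 → stock rod 4 (new)  [load 75/85]
  30 → stock rod 1  [load 85/85]
  60 → stock rod 5 (new)  [load 60/85]
  30 → stock rod 2  [load 75/85]
5 stock rods opened.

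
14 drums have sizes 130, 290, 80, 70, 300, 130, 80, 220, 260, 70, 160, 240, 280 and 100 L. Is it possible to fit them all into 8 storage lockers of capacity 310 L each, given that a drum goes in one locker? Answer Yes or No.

Total = 2410 L; ⌈2410/310⌉ = 8.
The bound of 8 does not rule out 8, but exhaustive search shows no assignment into 8 storage lockers of capacity 310 L exists — the minimum is 9.

No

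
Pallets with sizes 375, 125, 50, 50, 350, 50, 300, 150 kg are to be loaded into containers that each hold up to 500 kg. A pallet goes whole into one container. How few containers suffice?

3

Total = 375 + 350 + 300 + 150 + 125 + 50 + 50 + 50 = 1450 kg.
Lower bound: ⌈1450/500⌉ = 3 containers.
A packing using 3 containers:
  container 1: 375 + 125 = 500
  container 2: 350 + 150 = 500
  container 3: 300 + 50 + 50 + 50 = 450
This matches the lower bound, so 3 is optimal.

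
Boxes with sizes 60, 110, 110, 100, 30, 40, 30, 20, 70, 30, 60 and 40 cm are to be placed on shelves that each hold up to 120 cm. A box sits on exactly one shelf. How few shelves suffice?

7

Total = 110 + 110 + 100 + 70 + 60 + 60 + 40 + 40 + 30 + 30 + 30 + 20 = 700 cm.
Lower bound: ⌈700/120⌉ = 6 shelves.
A packing using 7 shelves:
  shelf 1: 110 = 110
  shelf 2: 110 = 110
  shelf 3: 100 + 20 = 120
  shelf 4: 70 + 40 = 110
  shelf 5: 60 + 60 = 120
  shelf 6: 40 + 30 + 30 = 100
  shelf 7: 30 = 30
No arrangement into 6 shelves stays within capacity, so 7 is optimal.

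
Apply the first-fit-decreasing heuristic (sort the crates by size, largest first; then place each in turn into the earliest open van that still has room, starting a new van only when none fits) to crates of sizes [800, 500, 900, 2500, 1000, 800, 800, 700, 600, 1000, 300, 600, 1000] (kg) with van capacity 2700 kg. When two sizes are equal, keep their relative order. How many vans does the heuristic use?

5

Sorted descending: 2500, 1000, 1000, 1000, 900, 800, 800, 800, 700, 600, 600, 500, 300.
  2500 → van 1 (new)  [load 2500/2700]
  1000 → van 2 (new)  [load 1000/2700]
  1000 → van 2  [load 2000/2700]
  1000 → van 3 (new)  [load 1000/2700]
  900 → van 3  [load 1900/2700]
  800 → van 3  [load 2700/2700]
  800 → van 4 (new)  [load 800/2700]
  800 → van 4  [load 1600/2700]
  700 → van 2  [load 2700/2700]
  600 → van 4  [load 2200/2700]
  600 → van 5 (new)  [load 600/2700]
  500 → van 4  [load 2700/2700]
  300 → van 5  [load 900/2700]
5 vans opened.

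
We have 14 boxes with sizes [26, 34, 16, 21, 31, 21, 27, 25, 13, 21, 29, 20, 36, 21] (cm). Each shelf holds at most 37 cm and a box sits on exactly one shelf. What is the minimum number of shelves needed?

12

Total = 36 + 34 + 31 + 29 + 27 + 26 + 25 + 21 + 21 + 21 + 21 + 20 + 16 + 13 = 341 cm.
Lower bound: ⌈341/37⌉ = 10 shelves.
Also, 12 boxes each exceed 37/2 cm, and no two of those can share a shelf, so at least 12 shelves are needed.
A packing using 12 shelves:
  shelf 1: 36 = 36
  shelf 2: 34 = 34
  shelf 3: 31 = 31
  shelf 4: 29 = 29
  shelf 5: 27 = 27
  shelf 6: 26 = 26
  shelf 7: 25 = 25
  shelf 8: 21 + 16 = 37
  shelf 9: 21 + 13 = 34
  shelf 10: 21 = 21
  shelf 11: 21 = 21
  shelf 12: 20 = 20
This matches the lower bound, so 12 is optimal.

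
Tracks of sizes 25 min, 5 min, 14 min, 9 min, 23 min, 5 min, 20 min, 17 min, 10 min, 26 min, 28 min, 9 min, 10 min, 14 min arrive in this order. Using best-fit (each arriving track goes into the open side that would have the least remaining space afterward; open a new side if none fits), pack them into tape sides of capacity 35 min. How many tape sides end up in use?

7

  25 → side 1 (new)  [load 25/35]
  5 → side 1  [load 30/35]
  14 → side 2 (new)  [load 14/35]
  9 → side 2  [load 23/35]
  23 → side 3 (new)  [load 23/35]
  5 → side 1  [load 35/35]
  20 → side 4 (new)  [load 20/35]
  17 → side 5 (new)  [load 17/35]
  10 → side 2  [load 33/35]
  26 → side 6 (new)  [load 26/35]
  28 → side 7 (new)  [load 28/35]
  9 → side 6  [load 35/35]
  10 → side 3  [load 33/35]
  14 → side 4  [load 34/35]
7 tape sides opened.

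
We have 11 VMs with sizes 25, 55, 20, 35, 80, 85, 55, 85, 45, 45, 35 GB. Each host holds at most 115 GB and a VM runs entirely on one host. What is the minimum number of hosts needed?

Total = 85 + 85 + 80 + 55 + 55 + 45 + 45 + 35 + 35 + 25 + 20 = 565 GB.
Lower bound: ⌈565/115⌉ = 5 hosts.
A packing using 6 hosts:
  host 1: 85 + 25 = 110
  host 2: 85 + 20 = 105
  host 3: 80 + 35 = 115
  host 4: 55 + 55 = 110
  host 5: 45 + 45 = 90
  host 6: 35 = 35
No arrangement into 5 hosts stays within capacity, so 6 is optimal.

6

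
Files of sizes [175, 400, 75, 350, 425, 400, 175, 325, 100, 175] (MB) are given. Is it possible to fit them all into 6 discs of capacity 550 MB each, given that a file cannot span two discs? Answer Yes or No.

Yes

A valid assignment using 6 discs:
  disc 1: 425 + 100 = 525
  disc 2: 400 + 75 = 475
  disc 3: 400 = 400
  disc 4: 350 + 175 = 525
  disc 5: 325 + 175 = 500
  disc 6: 175 = 175
Every load is within 550 MB, so 6 discs suffice.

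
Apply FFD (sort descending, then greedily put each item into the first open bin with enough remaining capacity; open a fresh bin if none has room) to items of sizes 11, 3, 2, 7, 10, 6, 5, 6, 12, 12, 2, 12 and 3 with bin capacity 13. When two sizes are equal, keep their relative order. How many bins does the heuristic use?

Sorted descending: 12, 12, 12, 11, 10, 7, 6, 6, 5, 3, 3, 2, 2.
  12 → bin 1 (new)  [load 12/13]
  12 → bin 2 (new)  [load 12/13]
  12 → bin 3 (new)  [load 12/13]
  11 → bin 4 (new)  [load 11/13]
  10 → bin 5 (new)  [load 10/13]
  7 → bin 6 (new)  [load 7/13]
  6 → bin 6  [load 13/13]
  6 → bin 7 (new)  [load 6/13]
  5 → bin 7  [load 11/13]
  3 → bin 5  [load 13/13]
  3 → bin 8 (new)  [load 3/13]
  2 → bin 4  [load 13/13]
  2 → bin 7  [load 13/13]
8 bins opened.

8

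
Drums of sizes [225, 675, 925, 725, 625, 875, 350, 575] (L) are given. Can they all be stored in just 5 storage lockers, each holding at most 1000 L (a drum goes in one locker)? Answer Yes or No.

No

Total = 4975 L; ⌈4975/1000⌉ = 5.
6 drums each exceed half the capacity and cannot share a locker, forcing at least 6 storage lockers.
At least 6 storage lockers are required, but only 5 are allowed.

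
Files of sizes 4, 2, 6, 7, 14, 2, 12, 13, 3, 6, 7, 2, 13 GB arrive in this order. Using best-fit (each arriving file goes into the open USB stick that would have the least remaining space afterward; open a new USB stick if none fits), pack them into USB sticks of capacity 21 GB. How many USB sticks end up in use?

  4 → USB stick 1 (new)  [load 4/21]
  2 → USB stick 1  [load 6/21]
  6 → USB stick 1  [load 12/21]
  7 → USB stick 1  [load 19/21]
  14 → USB stick 2 (new)  [load 14/21]
  2 → USB stick 1  [load 21/21]
  12 → USB stick 3 (new)  [load 12/21]
  13 → USB stick 4 (new)  [load 13/21]
  3 → USB stick 2  [load 17/21]
  6 → USB stick 4  [load 19/21]
  7 → USB stick 3  [load 19/21]
  2 → USB stick 3  [load 21/21]
  13 → USB stick 5 (new)  [load 13/21]
5 USB sticks opened.

5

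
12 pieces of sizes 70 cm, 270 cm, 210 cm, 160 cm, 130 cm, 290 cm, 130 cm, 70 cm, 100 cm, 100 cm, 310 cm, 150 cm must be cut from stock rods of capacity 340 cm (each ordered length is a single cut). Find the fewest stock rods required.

Total = 310 + 290 + 270 + 210 + 160 + 150 + 130 + 130 + 100 + 100 + 70 + 70 = 1990 cm.
Lower bound: ⌈1990/340⌉ = 6 stock rods.
A packing using 7 stock rods:
  stock rod 1: 310 = 310
  stock rod 2: 290 = 290
  stock rod 3: 270 + 70 = 340
  stock rod 4: 210 + 130 = 340
  stock rod 5: 160 + 150 = 310
  stock rod 6: 130 + 100 + 100 = 330
  stock rod 7: 70 = 70
No arrangement into 6 stock rods stays within capacity, so 7 is optimal.

7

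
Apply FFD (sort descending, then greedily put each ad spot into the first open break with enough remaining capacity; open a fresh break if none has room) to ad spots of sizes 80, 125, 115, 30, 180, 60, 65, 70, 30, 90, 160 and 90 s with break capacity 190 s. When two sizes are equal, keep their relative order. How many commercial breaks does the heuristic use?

Sorted descending: 180, 160, 125, 115, 90, 90, 80, 70, 65, 60, 30, 30.
  180 → break 1 (new)  [load 180/190]
  160 → break 2 (new)  [load 160/190]
  125 → break 3 (new)  [load 125/190]
  115 → break 4 (new)  [load 115/190]
  90 → break 5 (new)  [load 90/190]
  90 → break 5  [load 180/190]
  80 → break 6 (new)  [load 80/190]
  70 → break 4  [load 185/190]
  65 → break 3  [load 190/190]
  60 → break 6  [load 140/190]
  30 → break 2  [load 190/190]
  30 → break 6  [load 170/190]
6 commercial breaks opened.

6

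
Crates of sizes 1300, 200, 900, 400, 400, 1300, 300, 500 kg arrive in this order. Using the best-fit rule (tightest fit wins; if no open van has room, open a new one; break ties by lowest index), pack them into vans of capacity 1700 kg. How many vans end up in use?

  1300 → van 1 (new)  [load 1300/1700]
  200 → van 1  [load 1500/1700]
  900 → van 2 (new)  [load 900/1700]
  400 → van 2  [load 1300/1700]
  400 → van 2  [load 1700/1700]
  1300 → van 3 (new)  [load 1300/1700]
  300 → van 3  [load 1600/1700]
  500 → van 4 (new)  [load 500/1700]
4 vans opened.

4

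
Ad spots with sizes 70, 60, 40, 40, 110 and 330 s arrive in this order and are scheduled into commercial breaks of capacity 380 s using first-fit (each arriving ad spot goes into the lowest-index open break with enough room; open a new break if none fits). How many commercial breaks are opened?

  70 → break 1 (new)  [load 70/380]
  60 → break 1  [load 130/380]
  40 → break 1  [load 170/380]
  40 → break 1  [load 210/380]
  110 → break 1  [load 320/380]
  330 → break 2 (new)  [load 330/380]
2 commercial breaks opened.

2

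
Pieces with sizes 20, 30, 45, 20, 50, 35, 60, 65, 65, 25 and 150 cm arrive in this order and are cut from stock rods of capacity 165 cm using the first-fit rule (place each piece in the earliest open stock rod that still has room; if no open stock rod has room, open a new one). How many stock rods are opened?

  20 → stock rod 1 (new)  [load 20/165]
  30 → stock rod 1  [load 50/165]
  45 → stock rod 1  [load 95/165]
  20 → stock rod 1  [load 115/165]
  50 → stock rod 1  [load 165/165]
  35 → stock rod 2 (new)  [load 35/165]
  60 → stock rod 2  [load 95/165]
  65 → stock rod 2  [load 160/165]
  65 → stock rod 3 (new)  [load 65/165]
  25 → stock rod 3  [load 90/165]
  150 → stock rod 4 (new)  [load 150/165]
4 stock rods opened.

4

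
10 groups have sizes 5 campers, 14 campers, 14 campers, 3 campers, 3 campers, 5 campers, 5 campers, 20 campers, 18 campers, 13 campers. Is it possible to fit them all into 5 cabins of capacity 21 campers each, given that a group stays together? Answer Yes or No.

A valid assignment using 5 cabins:
  cabin 1: 20 = 20
  cabin 2: 18 + 3 = 21
  cabin 3: 14 + 5 = 19
  cabin 4: 14 + 5 = 19
  cabin 5: 13 + 5 + 3 = 21
Every load is within 21 campers, so 5 cabins suffice.

Yes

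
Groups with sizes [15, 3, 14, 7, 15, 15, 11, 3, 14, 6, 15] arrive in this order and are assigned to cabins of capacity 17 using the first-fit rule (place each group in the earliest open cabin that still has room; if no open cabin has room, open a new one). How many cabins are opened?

8

  15 → cabin 1 (new)  [load 15/17]
  3 → cabin 2 (new)  [load 3/17]
  14 → cabin 2  [load 17/17]
  7 → cabin 3 (new)  [load 7/17]
  15 → cabin 4 (new)  [load 15/17]
  15 → cabin 5 (new)  [load 15/17]
  11 → cabin 6 (new)  [load 11/17]
  3 → cabin 3  [load 10/17]
  14 → cabin 7 (new)  [load 14/17]
  6 → cabin 3  [load 16/17]
  15 → cabin 8 (new)  [load 15/17]
8 cabins opened.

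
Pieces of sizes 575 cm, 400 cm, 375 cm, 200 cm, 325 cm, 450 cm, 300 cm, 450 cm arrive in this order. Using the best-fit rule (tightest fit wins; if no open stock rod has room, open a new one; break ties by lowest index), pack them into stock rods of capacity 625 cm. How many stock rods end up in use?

  575 → stock rod 1 (new)  [load 575/625]
  400 → stock rod 2 (new)  [load 400/625]
  375 → stock rod 3 (new)  [load 375/625]
  200 → stock rod 2  [load 600/625]
  325 → stock rod 4 (new)  [load 325/625]
  450 → stock rod 5 (new)  [load 450/625]
  300 → stock rod 4  [load 625/625]
  450 → stock rod 6 (new)  [load 450/625]
6 stock rods opened.

6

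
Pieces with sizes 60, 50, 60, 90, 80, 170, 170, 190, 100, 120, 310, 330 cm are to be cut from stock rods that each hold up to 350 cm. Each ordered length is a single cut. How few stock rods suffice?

6

Total = 330 + 310 + 190 + 170 + 170 + 120 + 100 + 90 + 80 + 60 + 60 + 50 = 1730 cm.
Lower bound: ⌈1730/350⌉ = 5 stock rods.
A packing using 6 stock rods:
  stock rod 1: 330 = 330
  stock rod 2: 310 = 310
  stock rod 3: 190 + 120 = 310
  stock rod 4: 170 + 170 = 340
  stock rod 5: 100 + 90 + 80 + 60 = 330
  stock rod 6: 60 + 50 = 110
No arrangement into 5 stock rods stays within capacity, so 6 is optimal.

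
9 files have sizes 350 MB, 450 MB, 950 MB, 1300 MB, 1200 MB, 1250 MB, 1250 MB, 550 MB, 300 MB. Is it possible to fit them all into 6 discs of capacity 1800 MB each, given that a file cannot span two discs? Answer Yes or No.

Yes

A valid assignment using 5 discs:
  disc 1: 1300 + 450 = 1750
  disc 2: 1250 + 550 = 1800
  disc 3: 1250 + 350 = 1600
  disc 4: 1200 + 300 = 1500
  disc 5: 950 = 950
That uses only 5 ≤ 6, so 6 discs are enough.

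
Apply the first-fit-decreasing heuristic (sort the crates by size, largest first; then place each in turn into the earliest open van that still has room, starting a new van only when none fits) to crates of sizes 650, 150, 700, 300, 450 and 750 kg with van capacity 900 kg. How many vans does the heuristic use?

4

Sorted descending: 750, 700, 650, 450, 300, 150.
  750 → van 1 (new)  [load 750/900]
  700 → van 2 (new)  [load 700/900]
  650 → van 3 (new)  [load 650/900]
  450 → van 4 (new)  [load 450/900]
  300 → van 4  [load 750/900]
  150 → van 1  [load 900/900]
4 vans opened.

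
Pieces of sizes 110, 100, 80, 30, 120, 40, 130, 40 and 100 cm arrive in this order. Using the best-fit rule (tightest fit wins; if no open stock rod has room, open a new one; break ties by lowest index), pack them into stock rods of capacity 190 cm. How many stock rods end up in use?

5

  110 → stock rod 1 (new)  [load 110/190]
  100 → stock rod 2 (new)  [load 100/190]
  80 → stock rod 1  [load 190/190]
  30 → stock rod 2  [load 130/190]
  120 → stock rod 3 (new)  [load 120/190]
  40 → stock rod 2  [load 170/190]
  130 → stock rod 4 (new)  [load 130/190]
  40 → stock rod 4  [load 170/190]
  100 → stock rod 5 (new)  [load 100/190]
5 stock rods opened.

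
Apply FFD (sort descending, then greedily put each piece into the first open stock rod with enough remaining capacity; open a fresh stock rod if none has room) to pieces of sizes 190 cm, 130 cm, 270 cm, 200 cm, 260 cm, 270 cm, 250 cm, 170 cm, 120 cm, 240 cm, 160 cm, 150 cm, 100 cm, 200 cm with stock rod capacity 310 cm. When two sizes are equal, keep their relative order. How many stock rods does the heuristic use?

Sorted descending: 270, 270, 260, 250, 240, 200, 200, 190, 170, 160, 150, 130, 120, 100.
  270 → stock rod 1 (new)  [load 270/310]
  270 → stock rod 2 (new)  [load 270/310]
  260 → stock rod 3 (new)  [load 260/310]
  250 → stock rod 4 (new)  [load 250/310]
  240 → stock rod 5 (new)  [load 240/310]
  200 → stock rod 6 (new)  [load 200/310]
  200 → stock rod 7 (new)  [load 200/310]
  190 → stock rod 8 (new)  [load 190/310]
  170 → stock rod 9 (new)  [load 170/310]
  160 → stock rod 10 (new)  [load 160/310]
  150 → stock rod 10  [load 310/310]
  130 → stock rod 9  [load 300/310]
  120 → stock rod 8  [load 310/310]
  100 → stock rod 6  [load 300/310]
10 stock rods opened.

10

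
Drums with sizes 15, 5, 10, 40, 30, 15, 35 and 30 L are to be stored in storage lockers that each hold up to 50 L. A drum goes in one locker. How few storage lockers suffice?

Total = 40 + 35 + 30 + 30 + 15 + 15 + 10 + 5 = 180 L.
Lower bound: ⌈180/50⌉ = 4 storage lockers.
A packing using 4 storage lockers:
  locker 1: 40 + 10 = 50
  locker 2: 35 + 15 = 50
  locker 3: 30 + 15 + 5 = 50
  locker 4: 30 = 30
This matches the lower bound, so 4 is optimal.

4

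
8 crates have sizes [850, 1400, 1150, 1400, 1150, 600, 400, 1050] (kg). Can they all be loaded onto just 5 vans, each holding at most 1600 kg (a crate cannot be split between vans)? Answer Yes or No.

No

Total = 8000 kg; ⌈8000/1600⌉ = 5.
6 crates each exceed half the capacity and cannot share a van, forcing at least 6 vans.
At least 6 vans are required, but only 5 are allowed.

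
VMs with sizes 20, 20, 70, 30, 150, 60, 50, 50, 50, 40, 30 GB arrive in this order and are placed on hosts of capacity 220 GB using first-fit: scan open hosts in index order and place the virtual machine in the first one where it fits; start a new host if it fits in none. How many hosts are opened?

  20 → host 1 (new)  [load 20/220]
  20 → host 1  [load 40/220]
  70 → host 1  [load 110/220]
  30 → host 1  [load 140/220]
  150 → host 2 (new)  [load 150/220]
  60 → host 1  [load 200/220]
  50 → host 2  [load 200/220]
  50 → host 3 (new)  [load 50/220]
  50 → host 3  [load 100/220]
  40 → host 3  [load 140/220]
  30 → host 3  [load 170/220]
3 hosts opened.

3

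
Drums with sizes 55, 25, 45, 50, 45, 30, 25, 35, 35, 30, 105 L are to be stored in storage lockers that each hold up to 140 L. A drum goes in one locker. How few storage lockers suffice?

Total = 105 + 55 + 50 + 45 + 45 + 35 + 35 + 30 + 30 + 25 + 25 = 480 L.
Lower bound: ⌈480/140⌉ = 4 storage lockers.
A packing using 4 storage lockers:
  locker 1: 105 + 35 = 140
  locker 2: 55 + 50 + 35 = 140
  locker 3: 45 + 45 + 30 = 120
  locker 4: 30 + 25 + 25 = 80
This matches the lower bound, so 4 is optimal.

4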